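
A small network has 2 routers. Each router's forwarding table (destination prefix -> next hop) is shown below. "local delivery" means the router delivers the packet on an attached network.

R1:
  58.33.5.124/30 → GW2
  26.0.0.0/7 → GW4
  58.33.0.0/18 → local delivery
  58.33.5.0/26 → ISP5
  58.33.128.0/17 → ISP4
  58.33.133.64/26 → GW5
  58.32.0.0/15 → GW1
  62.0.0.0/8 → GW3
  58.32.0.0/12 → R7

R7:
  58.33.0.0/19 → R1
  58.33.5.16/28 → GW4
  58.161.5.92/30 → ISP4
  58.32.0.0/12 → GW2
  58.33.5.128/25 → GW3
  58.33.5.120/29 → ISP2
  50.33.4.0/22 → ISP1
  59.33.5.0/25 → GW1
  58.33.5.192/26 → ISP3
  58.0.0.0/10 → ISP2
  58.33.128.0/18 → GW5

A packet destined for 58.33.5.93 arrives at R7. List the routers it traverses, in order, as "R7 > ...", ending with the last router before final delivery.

R7 > R1

At R7: longest match for 58.33.5.93 is 58.33.0.0/19 -> R1
At R1: longest match for 58.33.5.93 is 58.33.0.0/18 -> local delivery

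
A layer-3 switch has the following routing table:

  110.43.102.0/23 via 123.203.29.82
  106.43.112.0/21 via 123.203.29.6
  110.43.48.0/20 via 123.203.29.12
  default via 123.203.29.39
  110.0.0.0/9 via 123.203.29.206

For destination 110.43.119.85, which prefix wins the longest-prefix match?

Entries matching 110.43.119.85:
  0.0.0.0/0 (default, matches everything)
  110.0.0.0/9 (110.0.0.0 - 110.127.255.255)
Most specific is 110.0.0.0/9.

110.0.0.0/9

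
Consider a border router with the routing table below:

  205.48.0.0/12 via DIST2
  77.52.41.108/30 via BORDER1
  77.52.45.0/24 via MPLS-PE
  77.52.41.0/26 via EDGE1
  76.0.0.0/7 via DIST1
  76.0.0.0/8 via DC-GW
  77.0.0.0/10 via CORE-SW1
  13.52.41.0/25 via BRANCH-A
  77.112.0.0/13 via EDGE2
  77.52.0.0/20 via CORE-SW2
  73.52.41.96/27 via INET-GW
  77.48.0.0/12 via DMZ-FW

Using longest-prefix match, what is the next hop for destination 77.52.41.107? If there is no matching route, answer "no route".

Routes whose prefix contains 77.52.41.107:
  76.0.0.0/7 (76.0.0.0 - 77.255.255.255) -> DIST1
  77.0.0.0/10 (77.0.0.0 - 77.63.255.255) -> CORE-SW1
  77.48.0.0/12 (77.48.0.0 - 77.63.255.255) -> DMZ-FW
More-specific entries that do NOT match:
  77.52.41.108/30 (77.52.41.108 - 77.52.41.111) does not contain 77.52.41.107
  73.52.41.96/27 (73.52.41.96 - 73.52.41.127) does not contain 77.52.41.107
  77.52.41.0/26 (77.52.41.0 - 77.52.41.63) does not contain 77.52.41.107
  13.52.41.0/25 (13.52.41.0 - 13.52.41.127) does not contain 77.52.41.107
  77.52.45.0/24 (77.52.45.0 - 77.52.45.255) does not contain 77.52.41.107
  77.52.0.0/20 (77.52.0.0 - 77.52.15.255) does not contain 77.52.41.107
  77.112.0.0/13 (77.112.0.0 - 77.119.255.255) does not contain 77.52.41.107
Longest matching prefix is /12 -> next hop DMZ-FW.

DMZ-FW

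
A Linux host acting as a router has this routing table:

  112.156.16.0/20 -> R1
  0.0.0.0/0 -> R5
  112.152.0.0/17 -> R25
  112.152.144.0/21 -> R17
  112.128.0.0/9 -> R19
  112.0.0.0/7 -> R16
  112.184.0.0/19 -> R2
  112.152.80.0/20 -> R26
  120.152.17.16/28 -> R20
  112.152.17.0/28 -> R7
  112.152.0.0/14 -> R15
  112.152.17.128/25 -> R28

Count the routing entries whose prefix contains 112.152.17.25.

Prefixes containing 112.152.17.25:
  0.0.0.0/0 (default, matches everything)
  112.0.0.0/7 (112.0.0.0 - 113.255.255.255)
  112.128.0.0/9 (112.128.0.0 - 112.255.255.255)
  112.152.0.0/14 (112.152.0.0 - 112.155.255.255)
  112.152.0.0/17 (112.152.0.0 - 112.152.127.255)
Total matching entries: 5.

5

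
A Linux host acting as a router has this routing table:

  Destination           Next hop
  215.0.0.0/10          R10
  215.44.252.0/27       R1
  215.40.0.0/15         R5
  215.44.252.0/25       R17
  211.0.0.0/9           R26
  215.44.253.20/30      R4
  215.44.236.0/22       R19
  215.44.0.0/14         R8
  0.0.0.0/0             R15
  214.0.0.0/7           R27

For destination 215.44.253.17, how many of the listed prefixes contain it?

Prefixes containing 215.44.253.17:
  0.0.0.0/0 (default, matches everything)
  214.0.0.0/7 (214.0.0.0 - 215.255.255.255)
  215.0.0.0/10 (215.0.0.0 - 215.63.255.255)
  215.44.0.0/14 (215.44.0.0 - 215.47.255.255)
Total matching entries: 4.

4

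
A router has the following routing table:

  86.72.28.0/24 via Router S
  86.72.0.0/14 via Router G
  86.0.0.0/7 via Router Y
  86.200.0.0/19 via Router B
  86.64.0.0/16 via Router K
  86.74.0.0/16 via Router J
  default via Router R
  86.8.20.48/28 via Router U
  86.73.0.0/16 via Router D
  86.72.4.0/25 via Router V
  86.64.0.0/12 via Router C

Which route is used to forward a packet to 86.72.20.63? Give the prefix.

86.72.0.0/14

Entries matching 86.72.20.63:
  0.0.0.0/0 (default, matches everything)
  86.0.0.0/7 (86.0.0.0 - 87.255.255.255)
  86.64.0.0/12 (86.64.0.0 - 86.79.255.255)
  86.72.0.0/14 (86.72.0.0 - 86.75.255.255)
Most specific is 86.72.0.0/14.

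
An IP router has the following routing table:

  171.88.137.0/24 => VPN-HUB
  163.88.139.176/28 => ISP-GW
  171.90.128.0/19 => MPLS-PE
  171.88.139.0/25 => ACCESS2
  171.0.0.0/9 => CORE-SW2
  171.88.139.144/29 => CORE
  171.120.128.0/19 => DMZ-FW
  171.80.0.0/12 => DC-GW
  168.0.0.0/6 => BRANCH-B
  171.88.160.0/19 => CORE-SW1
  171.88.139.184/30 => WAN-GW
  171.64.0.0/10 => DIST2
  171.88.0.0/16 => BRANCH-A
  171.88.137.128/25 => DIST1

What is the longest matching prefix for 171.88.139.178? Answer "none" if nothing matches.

Entries matching 171.88.139.178:
  168.0.0.0/6 (168.0.0.0 - 171.255.255.255)
  171.0.0.0/9 (171.0.0.0 - 171.127.255.255)
  171.64.0.0/10 (171.64.0.0 - 171.127.255.255)
  171.80.0.0/12 (171.80.0.0 - 171.95.255.255)
  171.88.0.0/16 (171.88.0.0 - 171.88.255.255)
Most specific is 171.88.0.0/16.

171.88.0.0/16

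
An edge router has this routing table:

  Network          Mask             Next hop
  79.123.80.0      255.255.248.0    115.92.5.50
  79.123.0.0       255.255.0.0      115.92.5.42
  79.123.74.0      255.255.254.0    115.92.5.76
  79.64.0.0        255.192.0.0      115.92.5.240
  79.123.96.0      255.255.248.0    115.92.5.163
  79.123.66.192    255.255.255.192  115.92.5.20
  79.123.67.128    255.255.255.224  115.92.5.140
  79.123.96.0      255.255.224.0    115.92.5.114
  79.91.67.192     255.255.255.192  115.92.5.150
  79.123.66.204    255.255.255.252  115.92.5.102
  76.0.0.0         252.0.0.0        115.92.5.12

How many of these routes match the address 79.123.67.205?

3

Prefixes containing 79.123.67.205:
  76.0.0.0/6 (76.0.0.0 - 79.255.255.255)
  79.64.0.0/10 (79.64.0.0 - 79.127.255.255)
  79.123.0.0/16 (79.123.0.0 - 79.123.255.255)
Total matching entries: 3.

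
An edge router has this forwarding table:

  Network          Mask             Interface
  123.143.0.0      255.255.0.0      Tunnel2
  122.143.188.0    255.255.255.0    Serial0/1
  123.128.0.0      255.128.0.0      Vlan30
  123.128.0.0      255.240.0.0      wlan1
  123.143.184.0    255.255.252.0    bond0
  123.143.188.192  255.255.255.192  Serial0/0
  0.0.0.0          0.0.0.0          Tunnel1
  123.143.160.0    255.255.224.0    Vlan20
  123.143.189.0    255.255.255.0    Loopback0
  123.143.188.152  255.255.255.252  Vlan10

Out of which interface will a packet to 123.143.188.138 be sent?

Routes whose prefix contains 123.143.188.138:
  0.0.0.0/0 (default, matches everything) -> Tunnel1
  123.128.0.0/9 (123.128.0.0 - 123.255.255.255) -> Vlan30
  123.128.0.0/12 (123.128.0.0 - 123.143.255.255) -> wlan1
  123.143.0.0/16 (123.143.0.0 - 123.143.255.255) -> Tunnel2
  123.143.160.0/19 (123.143.160.0 - 123.143.191.255) -> Vlan20
More-specific entries that do NOT match:
  123.143.188.152/30 (123.143.188.152 - 123.143.188.155) does not contain 123.143.188.138
  123.143.188.192/26 (123.143.188.192 - 123.143.188.255) does not contain 123.143.188.138
  122.143.188.0/24 (122.143.188.0 - 122.143.188.255) does not contain 123.143.188.138
  123.143.189.0/24 (123.143.189.0 - 123.143.189.255) does not contain 123.143.188.138
  123.143.184.0/22 (123.143.184.0 - 123.143.187.255) does not contain 123.143.188.138
Longest matching prefix is /19 -> interface Vlan20.

Vlan20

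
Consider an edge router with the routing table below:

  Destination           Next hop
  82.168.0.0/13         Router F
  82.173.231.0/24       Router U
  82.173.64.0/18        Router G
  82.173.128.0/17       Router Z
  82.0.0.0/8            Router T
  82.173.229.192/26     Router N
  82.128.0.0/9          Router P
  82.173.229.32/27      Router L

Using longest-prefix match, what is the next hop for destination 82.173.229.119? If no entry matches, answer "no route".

Router Z

Routes whose prefix contains 82.173.229.119:
  82.0.0.0/8 (82.0.0.0 - 82.255.255.255) -> Router T
  82.128.0.0/9 (82.128.0.0 - 82.255.255.255) -> Router P
  82.168.0.0/13 (82.168.0.0 - 82.175.255.255) -> Router F
  82.173.128.0/17 (82.173.128.0 - 82.173.255.255) -> Router Z
More-specific entries that do NOT match:
  82.173.229.32/27 (82.173.229.32 - 82.173.229.63) does not contain 82.173.229.119
  82.173.229.192/26 (82.173.229.192 - 82.173.229.255) does not contain 82.173.229.119
  82.173.231.0/24 (82.173.231.0 - 82.173.231.255) does not contain 82.173.229.119
  82.173.64.0/18 (82.173.64.0 - 82.173.127.255) does not contain 82.173.229.119
Longest matching prefix is /17 -> next hop Router Z.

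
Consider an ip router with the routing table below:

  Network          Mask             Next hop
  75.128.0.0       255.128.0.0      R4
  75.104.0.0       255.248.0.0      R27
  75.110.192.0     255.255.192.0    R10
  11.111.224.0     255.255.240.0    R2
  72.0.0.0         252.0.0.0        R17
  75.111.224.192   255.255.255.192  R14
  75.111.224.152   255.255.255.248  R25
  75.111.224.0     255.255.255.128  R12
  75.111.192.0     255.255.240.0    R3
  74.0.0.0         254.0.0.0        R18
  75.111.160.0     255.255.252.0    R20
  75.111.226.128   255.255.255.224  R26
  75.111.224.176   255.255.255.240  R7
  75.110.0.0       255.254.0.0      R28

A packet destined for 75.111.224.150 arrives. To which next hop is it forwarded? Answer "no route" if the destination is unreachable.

Routes whose prefix contains 75.111.224.150:
  72.0.0.0/6 (72.0.0.0 - 75.255.255.255) -> R17
  74.0.0.0/7 (74.0.0.0 - 75.255.255.255) -> R18
  75.104.0.0/13 (75.104.0.0 - 75.111.255.255) -> R27
  75.110.0.0/15 (75.110.0.0 - 75.111.255.255) -> R28
More-specific entries that do NOT match:
  75.111.224.152/29 (75.111.224.152 - 75.111.224.159) does not contain 75.111.224.150
  75.111.224.176/28 (75.111.224.176 - 75.111.224.191) does not contain 75.111.224.150
  75.111.226.128/27 (75.111.226.128 - 75.111.226.159) does not contain 75.111.224.150
  75.111.224.192/26 (75.111.224.192 - 75.111.224.255) does not contain 75.111.224.150
  75.111.224.0/25 (75.111.224.0 - 75.111.224.127) does not contain 75.111.224.150
  75.111.160.0/22 (75.111.160.0 - 75.111.163.255) does not contain 75.111.224.150
  11.111.224.0/20 (11.111.224.0 - 11.111.239.255) does not contain 75.111.224.150
  75.111.192.0/20 (75.111.192.0 - 75.111.207.255) does not contain 75.111.224.150
  75.110.192.0/18 (75.110.192.0 - 75.110.255.255) does not contain 75.111.224.150
Longest matching prefix is /15 -> next hop R28.

R28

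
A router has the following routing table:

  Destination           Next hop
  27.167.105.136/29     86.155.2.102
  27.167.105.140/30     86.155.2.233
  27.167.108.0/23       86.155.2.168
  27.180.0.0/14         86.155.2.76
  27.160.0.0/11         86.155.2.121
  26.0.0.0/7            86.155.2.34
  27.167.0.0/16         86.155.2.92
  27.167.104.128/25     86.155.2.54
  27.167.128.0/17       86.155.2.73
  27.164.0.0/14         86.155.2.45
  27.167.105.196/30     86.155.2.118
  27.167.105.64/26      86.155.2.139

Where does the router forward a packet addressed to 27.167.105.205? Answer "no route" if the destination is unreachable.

86.155.2.92

Routes whose prefix contains 27.167.105.205:
  26.0.0.0/7 (26.0.0.0 - 27.255.255.255) -> 86.155.2.34
  27.160.0.0/11 (27.160.0.0 - 27.191.255.255) -> 86.155.2.121
  27.164.0.0/14 (27.164.0.0 - 27.167.255.255) -> 86.155.2.45
  27.167.0.0/16 (27.167.0.0 - 27.167.255.255) -> 86.155.2.92
More-specific entries that do NOT match:
  27.167.105.140/30 (27.167.105.140 - 27.167.105.143) does not contain 27.167.105.205
  27.167.105.196/30 (27.167.105.196 - 27.167.105.199) does not contain 27.167.105.205
  27.167.105.136/29 (27.167.105.136 - 27.167.105.143) does not contain 27.167.105.205
  27.167.105.64/26 (27.167.105.64 - 27.167.105.127) does not contain 27.167.105.205
  27.167.104.128/25 (27.167.104.128 - 27.167.104.255) does not contain 27.167.105.205
  27.167.108.0/23 (27.167.108.0 - 27.167.109.255) does not contain 27.167.105.205
  27.167.128.0/17 (27.167.128.0 - 27.167.255.255) does not contain 27.167.105.205
Longest matching prefix is /16 -> next hop 86.155.2.92.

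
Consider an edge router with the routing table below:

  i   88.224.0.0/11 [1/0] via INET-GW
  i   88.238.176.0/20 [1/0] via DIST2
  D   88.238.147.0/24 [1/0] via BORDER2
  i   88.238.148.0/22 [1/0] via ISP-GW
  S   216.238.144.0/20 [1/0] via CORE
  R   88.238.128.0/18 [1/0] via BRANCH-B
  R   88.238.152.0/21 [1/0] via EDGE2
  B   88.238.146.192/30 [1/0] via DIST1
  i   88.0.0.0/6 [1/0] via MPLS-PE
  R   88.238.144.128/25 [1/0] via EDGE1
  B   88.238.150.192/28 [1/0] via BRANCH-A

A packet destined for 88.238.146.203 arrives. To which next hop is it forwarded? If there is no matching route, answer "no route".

BRANCH-B

Routes whose prefix contains 88.238.146.203:
  88.0.0.0/6 (88.0.0.0 - 91.255.255.255) -> MPLS-PE
  88.224.0.0/11 (88.224.0.0 - 88.255.255.255) -> INET-GW
  88.238.128.0/18 (88.238.128.0 - 88.238.191.255) -> BRANCH-B
More-specific entries that do NOT match:
  88.238.146.192/30 (88.238.146.192 - 88.238.146.195) does not contain 88.238.146.203
  88.238.150.192/28 (88.238.150.192 - 88.238.150.207) does not contain 88.238.146.203
  88.238.144.128/25 (88.238.144.128 - 88.238.144.255) does not contain 88.238.146.203
  88.238.147.0/24 (88.238.147.0 - 88.238.147.255) does not contain 88.238.146.203
  88.238.148.0/22 (88.238.148.0 - 88.238.151.255) does not contain 88.238.146.203
  88.238.152.0/21 (88.238.152.0 - 88.238.159.255) does not contain 88.238.146.203
  88.238.176.0/20 (88.238.176.0 - 88.238.191.255) does not contain 88.238.146.203
  216.238.144.0/20 (216.238.144.0 - 216.238.159.255) does not contain 88.238.146.203
Longest matching prefix is /18 -> next hop BRANCH-B.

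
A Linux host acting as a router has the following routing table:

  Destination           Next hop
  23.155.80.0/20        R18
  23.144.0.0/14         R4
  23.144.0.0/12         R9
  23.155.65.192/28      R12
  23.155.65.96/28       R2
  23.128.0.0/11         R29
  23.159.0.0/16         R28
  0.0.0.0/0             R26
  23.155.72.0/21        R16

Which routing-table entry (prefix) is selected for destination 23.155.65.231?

23.144.0.0/12

Entries matching 23.155.65.231:
  0.0.0.0/0 (default, matches everything)
  23.128.0.0/11 (23.128.0.0 - 23.159.255.255)
  23.144.0.0/12 (23.144.0.0 - 23.159.255.255)
Most specific is 23.144.0.0/12.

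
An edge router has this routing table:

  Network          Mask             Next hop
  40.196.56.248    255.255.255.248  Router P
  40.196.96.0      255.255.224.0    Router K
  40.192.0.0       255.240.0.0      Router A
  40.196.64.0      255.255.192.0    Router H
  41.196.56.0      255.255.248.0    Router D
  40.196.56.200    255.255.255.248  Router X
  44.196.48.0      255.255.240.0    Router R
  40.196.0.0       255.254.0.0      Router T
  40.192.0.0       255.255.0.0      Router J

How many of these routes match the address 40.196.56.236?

2

Prefixes containing 40.196.56.236:
  40.192.0.0/12 (40.192.0.0 - 40.207.255.255)
  40.196.0.0/15 (40.196.0.0 - 40.197.255.255)
Total matching entries: 2.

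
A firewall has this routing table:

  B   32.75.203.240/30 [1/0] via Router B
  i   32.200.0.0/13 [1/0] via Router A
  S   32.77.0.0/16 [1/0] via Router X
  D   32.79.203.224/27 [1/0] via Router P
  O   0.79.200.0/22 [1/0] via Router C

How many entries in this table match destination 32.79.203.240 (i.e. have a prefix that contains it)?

1

Prefixes containing 32.79.203.240:
  32.79.203.224/27 (32.79.203.224 - 32.79.203.255)
Total matching entries: 1.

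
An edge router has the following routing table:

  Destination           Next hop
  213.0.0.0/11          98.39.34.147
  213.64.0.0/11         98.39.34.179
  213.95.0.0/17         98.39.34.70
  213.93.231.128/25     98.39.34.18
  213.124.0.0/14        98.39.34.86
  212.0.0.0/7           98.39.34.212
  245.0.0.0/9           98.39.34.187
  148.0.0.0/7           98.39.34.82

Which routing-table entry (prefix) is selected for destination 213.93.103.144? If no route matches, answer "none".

213.64.0.0/11

Entries matching 213.93.103.144:
  212.0.0.0/7 (212.0.0.0 - 213.255.255.255)
  213.64.0.0/11 (213.64.0.0 - 213.95.255.255)
Most specific is 213.64.0.0/11.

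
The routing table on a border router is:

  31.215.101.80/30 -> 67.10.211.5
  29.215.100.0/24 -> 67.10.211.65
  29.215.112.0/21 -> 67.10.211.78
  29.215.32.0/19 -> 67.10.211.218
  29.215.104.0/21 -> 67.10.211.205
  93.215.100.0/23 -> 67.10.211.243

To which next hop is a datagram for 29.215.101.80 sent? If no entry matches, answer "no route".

No entry's prefix contains 29.215.101.80; there is no default route.

no route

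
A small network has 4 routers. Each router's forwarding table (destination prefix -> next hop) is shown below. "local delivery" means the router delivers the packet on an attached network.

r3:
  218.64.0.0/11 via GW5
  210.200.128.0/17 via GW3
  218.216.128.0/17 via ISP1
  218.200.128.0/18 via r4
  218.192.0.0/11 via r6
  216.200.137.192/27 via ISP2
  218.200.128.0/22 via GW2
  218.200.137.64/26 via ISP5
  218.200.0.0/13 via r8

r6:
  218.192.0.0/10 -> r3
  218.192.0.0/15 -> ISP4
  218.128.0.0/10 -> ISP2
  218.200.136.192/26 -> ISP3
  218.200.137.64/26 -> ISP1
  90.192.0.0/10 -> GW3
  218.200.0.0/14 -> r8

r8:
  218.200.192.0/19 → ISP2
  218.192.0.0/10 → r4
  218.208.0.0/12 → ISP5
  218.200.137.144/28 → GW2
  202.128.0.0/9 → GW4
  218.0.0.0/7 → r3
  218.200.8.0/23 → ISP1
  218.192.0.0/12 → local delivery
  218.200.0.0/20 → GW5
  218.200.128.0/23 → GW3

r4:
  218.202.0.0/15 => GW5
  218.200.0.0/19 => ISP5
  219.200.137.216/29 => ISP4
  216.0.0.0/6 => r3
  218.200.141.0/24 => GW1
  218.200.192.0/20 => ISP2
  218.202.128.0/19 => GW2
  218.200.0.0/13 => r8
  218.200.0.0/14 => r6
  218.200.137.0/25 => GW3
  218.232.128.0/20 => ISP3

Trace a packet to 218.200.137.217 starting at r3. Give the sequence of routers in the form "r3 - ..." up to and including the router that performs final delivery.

r3 - r4 - r6 - r8

At r3: longest match for 218.200.137.217 is 218.200.128.0/18 -> r4
At r4: longest match for 218.200.137.217 is 218.200.0.0/14 -> r6
At r6: longest match for 218.200.137.217 is 218.200.0.0/14 -> r8
At r8: longest match for 218.200.137.217 is 218.192.0.0/12 -> local delivery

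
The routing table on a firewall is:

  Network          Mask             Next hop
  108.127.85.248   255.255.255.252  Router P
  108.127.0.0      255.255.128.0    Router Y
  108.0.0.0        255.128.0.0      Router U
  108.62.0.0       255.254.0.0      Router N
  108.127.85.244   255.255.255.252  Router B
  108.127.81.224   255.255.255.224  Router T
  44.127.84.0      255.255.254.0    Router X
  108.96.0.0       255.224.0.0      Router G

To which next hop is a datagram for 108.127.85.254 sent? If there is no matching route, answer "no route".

Routes whose prefix contains 108.127.85.254:
  108.0.0.0/9 (108.0.0.0 - 108.127.255.255) -> Router U
  108.96.0.0/11 (108.96.0.0 - 108.127.255.255) -> Router G
  108.127.0.0/17 (108.127.0.0 - 108.127.127.255) -> Router Y
More-specific entries that do NOT match:
  108.127.85.248/30 (108.127.85.248 - 108.127.85.251) does not contain 108.127.85.254
  108.127.85.244/30 (108.127.85.244 - 108.127.85.247) does not contain 108.127.85.254
  108.127.81.224/27 (108.127.81.224 - 108.127.81.255) does not contain 108.127.85.254
  44.127.84.0/23 (44.127.84.0 - 44.127.85.255) does not contain 108.127.85.254
Longest matching prefix is /17 -> next hop Router Y.

Router Y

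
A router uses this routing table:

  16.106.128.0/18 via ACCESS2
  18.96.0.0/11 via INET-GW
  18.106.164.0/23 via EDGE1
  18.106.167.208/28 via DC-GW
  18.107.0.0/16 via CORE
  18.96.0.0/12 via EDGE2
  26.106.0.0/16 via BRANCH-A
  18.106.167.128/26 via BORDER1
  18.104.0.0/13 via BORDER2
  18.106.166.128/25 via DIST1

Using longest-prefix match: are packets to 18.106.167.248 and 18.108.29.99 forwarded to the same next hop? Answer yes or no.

yes

18.106.167.248: longest match 18.104.0.0/13 -> BORDER2
18.108.29.99: longest match 18.104.0.0/13 -> BORDER2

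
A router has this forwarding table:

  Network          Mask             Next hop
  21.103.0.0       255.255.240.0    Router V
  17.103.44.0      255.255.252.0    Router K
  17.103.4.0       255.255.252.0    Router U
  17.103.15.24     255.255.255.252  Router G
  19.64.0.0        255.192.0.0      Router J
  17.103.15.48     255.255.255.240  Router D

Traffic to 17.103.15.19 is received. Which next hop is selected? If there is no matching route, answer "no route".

No entry's prefix contains 17.103.15.19; there is no default route.

no route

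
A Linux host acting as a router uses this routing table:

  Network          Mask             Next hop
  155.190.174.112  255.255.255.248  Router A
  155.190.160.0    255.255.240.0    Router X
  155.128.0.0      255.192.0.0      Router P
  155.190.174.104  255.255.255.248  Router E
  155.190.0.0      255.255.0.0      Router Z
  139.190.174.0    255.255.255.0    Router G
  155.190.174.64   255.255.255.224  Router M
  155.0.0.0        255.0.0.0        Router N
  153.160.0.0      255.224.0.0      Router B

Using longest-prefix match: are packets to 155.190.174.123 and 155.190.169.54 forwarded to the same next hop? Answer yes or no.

yes

155.190.174.123: longest match 155.190.160.0/20 -> Router X
155.190.169.54: longest match 155.190.160.0/20 -> Router X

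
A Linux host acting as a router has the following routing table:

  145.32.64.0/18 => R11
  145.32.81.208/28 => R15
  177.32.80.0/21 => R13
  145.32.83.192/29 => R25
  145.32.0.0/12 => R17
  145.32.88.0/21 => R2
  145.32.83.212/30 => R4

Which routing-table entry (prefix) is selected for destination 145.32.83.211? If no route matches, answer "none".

145.32.64.0/18

Entries matching 145.32.83.211:
  145.32.0.0/12 (145.32.0.0 - 145.47.255.255)
  145.32.64.0/18 (145.32.64.0 - 145.32.127.255)
Most specific is 145.32.64.0/18.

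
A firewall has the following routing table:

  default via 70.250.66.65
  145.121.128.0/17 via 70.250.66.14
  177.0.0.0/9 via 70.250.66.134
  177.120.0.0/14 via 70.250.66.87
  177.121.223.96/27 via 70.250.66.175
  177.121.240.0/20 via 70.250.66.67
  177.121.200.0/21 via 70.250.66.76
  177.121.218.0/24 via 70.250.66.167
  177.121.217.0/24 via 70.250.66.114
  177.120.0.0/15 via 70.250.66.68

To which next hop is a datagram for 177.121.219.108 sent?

Routes whose prefix contains 177.121.219.108:
  0.0.0.0/0 (default, matches everything) -> 70.250.66.65
  177.0.0.0/9 (177.0.0.0 - 177.127.255.255) -> 70.250.66.134
  177.120.0.0/14 (177.120.0.0 - 177.123.255.255) -> 70.250.66.87
  177.120.0.0/15 (177.120.0.0 - 177.121.255.255) -> 70.250.66.68
More-specific entries that do NOT match:
  177.121.223.96/27 (177.121.223.96 - 177.121.223.127) does not contain 177.121.219.108
  177.121.218.0/24 (177.121.218.0 - 177.121.218.255) does not contain 177.121.219.108
  177.121.217.0/24 (177.121.217.0 - 177.121.217.255) does not contain 177.121.219.108
  177.121.200.0/21 (177.121.200.0 - 177.121.207.255) does not contain 177.121.219.108
  177.121.240.0/20 (177.121.240.0 - 177.121.255.255) does not contain 177.121.219.108
  145.121.128.0/17 (145.121.128.0 - 145.121.255.255) does not contain 177.121.219.108
Longest matching prefix is /15 -> next hop 70.250.66.68.

70.250.66.68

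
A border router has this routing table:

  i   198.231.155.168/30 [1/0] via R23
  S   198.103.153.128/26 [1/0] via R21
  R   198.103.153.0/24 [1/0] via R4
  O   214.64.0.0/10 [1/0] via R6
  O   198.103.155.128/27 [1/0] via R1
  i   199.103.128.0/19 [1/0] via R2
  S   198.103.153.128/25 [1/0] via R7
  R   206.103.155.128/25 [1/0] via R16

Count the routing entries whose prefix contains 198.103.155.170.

0

No listed prefix contains 198.103.155.170.
Total matching entries: 0.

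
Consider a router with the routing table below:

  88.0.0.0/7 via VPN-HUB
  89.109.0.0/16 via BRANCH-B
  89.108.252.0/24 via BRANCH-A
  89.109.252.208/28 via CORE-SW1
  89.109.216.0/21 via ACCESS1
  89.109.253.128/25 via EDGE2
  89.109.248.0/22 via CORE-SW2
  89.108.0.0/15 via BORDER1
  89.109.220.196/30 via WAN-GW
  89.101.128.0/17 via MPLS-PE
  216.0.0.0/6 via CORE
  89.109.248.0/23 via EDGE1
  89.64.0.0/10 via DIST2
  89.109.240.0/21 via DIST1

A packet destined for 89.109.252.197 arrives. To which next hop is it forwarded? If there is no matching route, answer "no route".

Routes whose prefix contains 89.109.252.197:
  88.0.0.0/7 (88.0.0.0 - 89.255.255.255) -> VPN-HUB
  89.64.0.0/10 (89.64.0.0 - 89.127.255.255) -> DIST2
  89.108.0.0/15 (89.108.0.0 - 89.109.255.255) -> BORDER1
  89.109.0.0/16 (89.109.0.0 - 89.109.255.255) -> BRANCH-B
More-specific entries that do NOT match:
  89.109.220.196/30 (89.109.220.196 - 89.109.220.199) does not contain 89.109.252.197
  89.109.252.208/28 (89.109.252.208 - 89.109.252.223) does not contain 89.109.252.197
  89.109.253.128/25 (89.109.253.128 - 89.109.253.255) does not contain 89.109.252.197
  89.108.252.0/24 (89.108.252.0 - 89.108.252.255) does not contain 89.109.252.197
  89.109.248.0/23 (89.109.248.0 - 89.109.249.255) does not contain 89.109.252.197
  89.109.248.0/22 (89.109.248.0 - 89.109.251.255) does not contain 89.109.252.197
  89.109.216.0/21 (89.109.216.0 - 89.109.223.255) does not contain 89.109.252.197
  89.109.240.0/21 (89.109.240.0 - 89.109.247.255) does not contain 89.109.252.197
  89.101.128.0/17 (89.101.128.0 - 89.101.255.255) does not contain 89.109.252.197
Longest matching prefix is /16 -> next hop BRANCH-B.

BRANCH-B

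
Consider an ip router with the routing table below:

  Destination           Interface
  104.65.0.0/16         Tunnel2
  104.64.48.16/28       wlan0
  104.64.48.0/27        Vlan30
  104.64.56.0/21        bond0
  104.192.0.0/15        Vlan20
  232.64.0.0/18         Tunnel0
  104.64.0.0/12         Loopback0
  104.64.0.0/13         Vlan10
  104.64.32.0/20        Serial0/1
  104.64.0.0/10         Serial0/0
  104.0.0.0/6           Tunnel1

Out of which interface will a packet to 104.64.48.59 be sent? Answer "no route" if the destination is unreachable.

Vlan10

Routes whose prefix contains 104.64.48.59:
  104.0.0.0/6 (104.0.0.0 - 107.255.255.255) -> Tunnel1
  104.64.0.0/10 (104.64.0.0 - 104.127.255.255) -> Serial0/0
  104.64.0.0/12 (104.64.0.0 - 104.79.255.255) -> Loopback0
  104.64.0.0/13 (104.64.0.0 - 104.71.255.255) -> Vlan10
More-specific entries that do NOT match:
  104.64.48.16/28 (104.64.48.16 - 104.64.48.31) does not contain 104.64.48.59
  104.64.48.0/27 (104.64.48.0 - 104.64.48.31) does not contain 104.64.48.59
  104.64.56.0/21 (104.64.56.0 - 104.64.63.255) does not contain 104.64.48.59
  104.64.32.0/20 (104.64.32.0 - 104.64.47.255) does not contain 104.64.48.59
  232.64.0.0/18 (232.64.0.0 - 232.64.63.255) does not contain 104.64.48.59
  104.65.0.0/16 (104.65.0.0 - 104.65.255.255) does not contain 104.64.48.59
  104.192.0.0/15 (104.192.0.0 - 104.193.255.255) does not contain 104.64.48.59
Longest matching prefix is /13 -> interface Vlan10.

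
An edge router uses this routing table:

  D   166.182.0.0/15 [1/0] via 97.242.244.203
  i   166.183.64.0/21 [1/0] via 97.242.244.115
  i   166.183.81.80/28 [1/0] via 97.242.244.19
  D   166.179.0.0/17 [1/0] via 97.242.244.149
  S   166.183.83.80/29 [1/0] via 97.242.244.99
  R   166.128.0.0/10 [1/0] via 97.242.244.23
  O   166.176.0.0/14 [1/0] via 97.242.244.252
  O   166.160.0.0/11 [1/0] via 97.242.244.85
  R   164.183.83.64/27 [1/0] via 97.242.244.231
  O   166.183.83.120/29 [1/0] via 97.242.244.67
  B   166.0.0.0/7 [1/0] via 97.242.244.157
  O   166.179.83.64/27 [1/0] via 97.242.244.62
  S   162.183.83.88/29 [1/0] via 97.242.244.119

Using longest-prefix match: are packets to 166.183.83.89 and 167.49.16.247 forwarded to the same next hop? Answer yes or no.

no

166.183.83.89: longest match 166.182.0.0/15 -> 97.242.244.203
167.49.16.247: longest match 166.0.0.0/7 -> 97.242.244.157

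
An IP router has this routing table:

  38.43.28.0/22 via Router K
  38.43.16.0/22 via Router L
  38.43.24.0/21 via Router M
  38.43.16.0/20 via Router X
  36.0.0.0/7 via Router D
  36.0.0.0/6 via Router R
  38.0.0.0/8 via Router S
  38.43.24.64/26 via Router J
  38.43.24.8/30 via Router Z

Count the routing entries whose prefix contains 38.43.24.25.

Prefixes containing 38.43.24.25:
  36.0.0.0/6 (36.0.0.0 - 39.255.255.255)
  38.0.0.0/8 (38.0.0.0 - 38.255.255.255)
  38.43.16.0/20 (38.43.16.0 - 38.43.31.255)
  38.43.24.0/21 (38.43.24.0 - 38.43.31.255)
Total matching entries: 4.

4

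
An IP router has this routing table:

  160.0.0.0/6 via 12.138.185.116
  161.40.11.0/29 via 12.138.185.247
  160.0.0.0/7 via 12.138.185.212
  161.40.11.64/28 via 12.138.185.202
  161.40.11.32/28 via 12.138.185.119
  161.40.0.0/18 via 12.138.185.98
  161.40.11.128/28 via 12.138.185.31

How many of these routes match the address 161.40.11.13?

3

Prefixes containing 161.40.11.13:
  160.0.0.0/6 (160.0.0.0 - 163.255.255.255)
  160.0.0.0/7 (160.0.0.0 - 161.255.255.255)
  161.40.0.0/18 (161.40.0.0 - 161.40.63.255)
Total matching entries: 3.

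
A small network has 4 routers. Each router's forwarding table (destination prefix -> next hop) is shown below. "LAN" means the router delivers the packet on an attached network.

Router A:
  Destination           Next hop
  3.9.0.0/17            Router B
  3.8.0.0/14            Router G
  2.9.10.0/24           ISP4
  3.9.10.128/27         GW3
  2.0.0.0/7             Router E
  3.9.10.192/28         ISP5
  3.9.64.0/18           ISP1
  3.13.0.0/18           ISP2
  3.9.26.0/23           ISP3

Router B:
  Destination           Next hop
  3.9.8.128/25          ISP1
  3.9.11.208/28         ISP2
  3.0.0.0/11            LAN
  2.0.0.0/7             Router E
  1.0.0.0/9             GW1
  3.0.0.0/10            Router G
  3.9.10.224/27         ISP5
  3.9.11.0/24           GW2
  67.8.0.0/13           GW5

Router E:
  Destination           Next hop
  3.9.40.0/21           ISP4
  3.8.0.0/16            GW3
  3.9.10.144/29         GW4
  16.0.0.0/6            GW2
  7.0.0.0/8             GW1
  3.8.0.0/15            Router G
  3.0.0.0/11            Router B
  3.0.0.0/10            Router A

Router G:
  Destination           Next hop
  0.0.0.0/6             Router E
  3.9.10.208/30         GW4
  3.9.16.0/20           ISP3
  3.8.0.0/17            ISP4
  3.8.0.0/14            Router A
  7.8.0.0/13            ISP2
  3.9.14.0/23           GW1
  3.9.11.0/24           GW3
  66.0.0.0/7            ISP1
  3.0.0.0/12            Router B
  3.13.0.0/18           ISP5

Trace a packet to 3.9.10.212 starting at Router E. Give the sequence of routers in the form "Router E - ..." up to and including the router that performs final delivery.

At Router E: longest match for 3.9.10.212 is 3.8.0.0/15 -> Router G
At Router G: longest match for 3.9.10.212 is 3.8.0.0/14 -> Router A
At Router A: longest match for 3.9.10.212 is 3.9.0.0/17 -> Router B
At Router B: longest match for 3.9.10.212 is 3.0.0.0/11 -> LAN

Router E - Router G - Router A - Router B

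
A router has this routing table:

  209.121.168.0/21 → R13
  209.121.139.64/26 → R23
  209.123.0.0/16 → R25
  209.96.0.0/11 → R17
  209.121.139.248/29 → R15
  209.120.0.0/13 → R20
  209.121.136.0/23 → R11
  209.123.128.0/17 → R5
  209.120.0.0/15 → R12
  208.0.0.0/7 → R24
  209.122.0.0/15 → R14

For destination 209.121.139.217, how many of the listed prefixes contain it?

4

Prefixes containing 209.121.139.217:
  208.0.0.0/7 (208.0.0.0 - 209.255.255.255)
  209.96.0.0/11 (209.96.0.0 - 209.127.255.255)
  209.120.0.0/13 (209.120.0.0 - 209.127.255.255)
  209.120.0.0/15 (209.120.0.0 - 209.121.255.255)
Total matching entries: 4.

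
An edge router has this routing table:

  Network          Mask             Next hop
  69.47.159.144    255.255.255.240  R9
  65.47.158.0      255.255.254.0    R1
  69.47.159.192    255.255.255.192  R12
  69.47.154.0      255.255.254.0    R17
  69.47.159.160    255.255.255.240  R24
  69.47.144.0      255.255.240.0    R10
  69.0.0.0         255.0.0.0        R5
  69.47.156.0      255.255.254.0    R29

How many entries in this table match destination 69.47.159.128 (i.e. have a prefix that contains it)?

2

Prefixes containing 69.47.159.128:
  69.0.0.0/8 (69.0.0.0 - 69.255.255.255)
  69.47.144.0/20 (69.47.144.0 - 69.47.159.255)
Total matching entries: 2.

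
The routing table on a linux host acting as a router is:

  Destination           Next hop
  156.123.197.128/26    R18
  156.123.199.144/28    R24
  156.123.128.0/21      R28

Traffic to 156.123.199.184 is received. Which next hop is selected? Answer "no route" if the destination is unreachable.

No entry's prefix contains 156.123.199.184; there is no default route.

no route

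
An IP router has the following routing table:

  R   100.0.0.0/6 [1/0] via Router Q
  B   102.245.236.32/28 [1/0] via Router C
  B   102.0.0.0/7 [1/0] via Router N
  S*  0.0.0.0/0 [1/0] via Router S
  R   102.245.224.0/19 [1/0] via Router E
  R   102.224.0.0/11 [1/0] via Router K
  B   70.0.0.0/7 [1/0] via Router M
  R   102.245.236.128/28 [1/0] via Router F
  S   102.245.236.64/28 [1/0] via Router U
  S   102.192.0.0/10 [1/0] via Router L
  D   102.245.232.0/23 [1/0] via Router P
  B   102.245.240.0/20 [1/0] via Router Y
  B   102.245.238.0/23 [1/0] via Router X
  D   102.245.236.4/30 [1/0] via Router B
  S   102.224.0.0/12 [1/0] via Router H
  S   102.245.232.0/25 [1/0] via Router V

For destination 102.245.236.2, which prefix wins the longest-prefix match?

102.245.224.0/19

Entries matching 102.245.236.2:
  0.0.0.0/0 (default, matches everything)
  100.0.0.0/6 (100.0.0.0 - 103.255.255.255)
  102.0.0.0/7 (102.0.0.0 - 103.255.255.255)
  102.192.0.0/10 (102.192.0.0 - 102.255.255.255)
  102.224.0.0/11 (102.224.0.0 - 102.255.255.255)
  102.245.224.0/19 (102.245.224.0 - 102.245.255.255)
Most specific is 102.245.224.0/19.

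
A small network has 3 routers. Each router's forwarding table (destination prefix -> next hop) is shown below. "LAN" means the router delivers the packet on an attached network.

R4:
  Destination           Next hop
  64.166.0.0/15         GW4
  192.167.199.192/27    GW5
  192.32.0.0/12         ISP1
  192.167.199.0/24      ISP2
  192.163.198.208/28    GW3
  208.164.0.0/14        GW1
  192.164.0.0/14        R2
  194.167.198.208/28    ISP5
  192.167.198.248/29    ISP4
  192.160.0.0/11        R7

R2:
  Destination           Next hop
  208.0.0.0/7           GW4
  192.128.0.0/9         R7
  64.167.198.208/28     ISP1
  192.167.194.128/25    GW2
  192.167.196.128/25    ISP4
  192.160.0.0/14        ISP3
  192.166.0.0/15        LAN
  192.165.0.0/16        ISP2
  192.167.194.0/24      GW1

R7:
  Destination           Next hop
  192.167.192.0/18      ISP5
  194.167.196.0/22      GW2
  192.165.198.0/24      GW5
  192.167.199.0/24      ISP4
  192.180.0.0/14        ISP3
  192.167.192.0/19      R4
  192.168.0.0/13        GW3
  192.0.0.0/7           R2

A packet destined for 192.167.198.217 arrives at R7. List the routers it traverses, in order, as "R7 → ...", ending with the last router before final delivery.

At R7: longest match for 192.167.198.217 is 192.167.192.0/19 -> R4
At R4: longest match for 192.167.198.217 is 192.164.0.0/14 -> R2
At R2: longest match for 192.167.198.217 is 192.166.0.0/15 -> LAN

R7 → R4 → R2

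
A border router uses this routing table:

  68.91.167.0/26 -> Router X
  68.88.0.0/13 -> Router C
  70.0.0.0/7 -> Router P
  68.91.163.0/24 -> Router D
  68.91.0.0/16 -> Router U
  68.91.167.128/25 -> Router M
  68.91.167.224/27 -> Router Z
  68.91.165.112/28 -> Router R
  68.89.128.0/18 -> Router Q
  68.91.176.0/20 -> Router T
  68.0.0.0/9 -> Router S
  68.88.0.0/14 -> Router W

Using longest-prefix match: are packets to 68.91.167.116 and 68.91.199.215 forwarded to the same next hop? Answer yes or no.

68.91.167.116: longest match 68.91.0.0/16 -> Router U
68.91.199.215: longest match 68.91.0.0/16 -> Router U

yes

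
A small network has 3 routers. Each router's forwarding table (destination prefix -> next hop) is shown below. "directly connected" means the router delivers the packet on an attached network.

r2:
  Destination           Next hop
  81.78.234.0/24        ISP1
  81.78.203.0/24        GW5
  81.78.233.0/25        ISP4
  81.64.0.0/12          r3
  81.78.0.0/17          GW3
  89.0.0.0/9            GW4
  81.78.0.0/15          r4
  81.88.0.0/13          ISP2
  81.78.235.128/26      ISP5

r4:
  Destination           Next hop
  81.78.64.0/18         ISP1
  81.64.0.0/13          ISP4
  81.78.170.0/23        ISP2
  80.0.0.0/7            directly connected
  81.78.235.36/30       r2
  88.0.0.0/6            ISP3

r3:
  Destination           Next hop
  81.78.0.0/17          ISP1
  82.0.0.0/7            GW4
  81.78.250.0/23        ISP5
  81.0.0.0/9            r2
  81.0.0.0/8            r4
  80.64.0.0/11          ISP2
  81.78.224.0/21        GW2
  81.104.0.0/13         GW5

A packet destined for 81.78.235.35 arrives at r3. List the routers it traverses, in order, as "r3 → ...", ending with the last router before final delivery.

r3 → r2 → r4

At r3: longest match for 81.78.235.35 is 81.0.0.0/9 -> r2
At r2: longest match for 81.78.235.35 is 81.78.0.0/15 -> r4
At r4: longest match for 81.78.235.35 is 80.0.0.0/7 -> directly connected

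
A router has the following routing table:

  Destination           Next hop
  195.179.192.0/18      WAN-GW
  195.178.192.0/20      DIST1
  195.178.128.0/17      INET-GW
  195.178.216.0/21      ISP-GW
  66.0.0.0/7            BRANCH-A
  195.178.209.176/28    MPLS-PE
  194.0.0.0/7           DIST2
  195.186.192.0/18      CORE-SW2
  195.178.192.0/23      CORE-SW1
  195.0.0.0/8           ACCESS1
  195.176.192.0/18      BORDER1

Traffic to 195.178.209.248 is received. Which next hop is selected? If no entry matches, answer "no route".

INET-GW

Routes whose prefix contains 195.178.209.248:
  194.0.0.0/7 (194.0.0.0 - 195.255.255.255) -> DIST2
  195.0.0.0/8 (195.0.0.0 - 195.255.255.255) -> ACCESS1
  195.178.128.0/17 (195.178.128.0 - 195.178.255.255) -> INET-GW
More-specific entries that do NOT match:
  195.178.209.176/28 (195.178.209.176 - 195.178.209.191) does not contain 195.178.209.248
  195.178.192.0/23 (195.178.192.0 - 195.178.193.255) does not contain 195.178.209.248
  195.178.216.0/21 (195.178.216.0 - 195.178.223.255) does not contain 195.178.209.248
  195.178.192.0/20 (195.178.192.0 - 195.178.207.255) does not contain 195.178.209.248
  195.179.192.0/18 (195.179.192.0 - 195.179.255.255) does not contain 195.178.209.248
  195.186.192.0/18 (195.186.192.0 - 195.186.255.255) does not contain 195.178.209.248
  195.176.192.0/18 (195.176.192.0 - 195.176.255.255) does not contain 195.178.209.248
Longest matching prefix is /17 -> next hop INET-GW.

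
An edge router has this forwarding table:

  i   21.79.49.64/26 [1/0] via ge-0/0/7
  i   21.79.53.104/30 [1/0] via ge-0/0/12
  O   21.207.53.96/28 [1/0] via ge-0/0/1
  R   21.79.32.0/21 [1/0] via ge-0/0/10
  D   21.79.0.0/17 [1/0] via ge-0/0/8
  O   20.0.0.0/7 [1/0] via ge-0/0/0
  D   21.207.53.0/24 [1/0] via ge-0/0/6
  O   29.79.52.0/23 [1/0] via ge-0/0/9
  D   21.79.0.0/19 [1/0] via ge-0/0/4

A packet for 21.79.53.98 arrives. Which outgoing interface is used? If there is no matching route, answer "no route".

ge-0/0/8

Routes whose prefix contains 21.79.53.98:
  20.0.0.0/7 (20.0.0.0 - 21.255.255.255) -> ge-0/0/0
  21.79.0.0/17 (21.79.0.0 - 21.79.127.255) -> ge-0/0/8
More-specific entries that do NOT match:
  21.79.53.104/30 (21.79.53.104 - 21.79.53.107) does not contain 21.79.53.98
  21.207.53.96/28 (21.207.53.96 - 21.207.53.111) does not contain 21.79.53.98
  21.79.49.64/26 (21.79.49.64 - 21.79.49.127) does not contain 21.79.53.98
  21.207.53.0/24 (21.207.53.0 - 21.207.53.255) does not contain 21.79.53.98
  29.79.52.0/23 (29.79.52.0 - 29.79.53.255) does not contain 21.79.53.98
  21.79.32.0/21 (21.79.32.0 - 21.79.39.255) does not contain 21.79.53.98
  21.79.0.0/19 (21.79.0.0 - 21.79.31.255) does not contain 21.79.53.98
Longest matching prefix is /17 -> interface ge-0/0/8.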